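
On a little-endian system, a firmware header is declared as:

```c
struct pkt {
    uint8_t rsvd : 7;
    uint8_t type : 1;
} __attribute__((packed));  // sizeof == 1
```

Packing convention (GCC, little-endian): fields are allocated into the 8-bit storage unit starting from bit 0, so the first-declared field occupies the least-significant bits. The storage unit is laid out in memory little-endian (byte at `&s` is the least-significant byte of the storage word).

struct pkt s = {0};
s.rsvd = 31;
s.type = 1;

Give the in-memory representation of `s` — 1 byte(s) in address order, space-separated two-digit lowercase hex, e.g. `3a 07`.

9f

rsvd:7 = 31 → 0x1f << 0 → word 0x1f
type:1 = 1 → 0x1 << 7 → word 0x9f
word = 0x9f → little-endian bytes:
  [0]=0x9f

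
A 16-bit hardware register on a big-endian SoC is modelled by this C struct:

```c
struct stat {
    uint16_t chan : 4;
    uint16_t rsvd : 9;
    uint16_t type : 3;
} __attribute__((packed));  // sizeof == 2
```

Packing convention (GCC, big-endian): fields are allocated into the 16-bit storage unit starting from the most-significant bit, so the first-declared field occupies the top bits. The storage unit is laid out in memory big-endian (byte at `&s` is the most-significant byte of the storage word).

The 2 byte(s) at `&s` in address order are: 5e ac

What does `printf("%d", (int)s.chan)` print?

[0]=0x5e [1]=0xac (big-endian) → word 0x5eac
chan:4 @ bit 12 → (0x5eac>>12)&0xf = 0x5  ←
rsvd:9 @ bit 3 → (0x5eac>>3)&0x1ff = 0x1d5
type:3 @ bit 0 → (0x5eac>>0)&0x7 = 0x4

5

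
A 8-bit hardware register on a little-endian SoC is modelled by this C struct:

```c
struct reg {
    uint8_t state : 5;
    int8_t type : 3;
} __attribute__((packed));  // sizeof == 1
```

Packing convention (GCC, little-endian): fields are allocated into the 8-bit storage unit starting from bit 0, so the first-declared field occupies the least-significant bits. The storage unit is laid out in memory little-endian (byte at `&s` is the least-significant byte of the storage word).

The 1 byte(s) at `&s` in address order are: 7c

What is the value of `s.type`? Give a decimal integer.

[0]=0x7c (little-endian) → word 0x7c
state [0+:5] = (word>>0) & 0x1f = 28
type [5+:3] = (word>>5) & 0x7 = 3  ←
type signed 3b, MSB=0: value = 3

3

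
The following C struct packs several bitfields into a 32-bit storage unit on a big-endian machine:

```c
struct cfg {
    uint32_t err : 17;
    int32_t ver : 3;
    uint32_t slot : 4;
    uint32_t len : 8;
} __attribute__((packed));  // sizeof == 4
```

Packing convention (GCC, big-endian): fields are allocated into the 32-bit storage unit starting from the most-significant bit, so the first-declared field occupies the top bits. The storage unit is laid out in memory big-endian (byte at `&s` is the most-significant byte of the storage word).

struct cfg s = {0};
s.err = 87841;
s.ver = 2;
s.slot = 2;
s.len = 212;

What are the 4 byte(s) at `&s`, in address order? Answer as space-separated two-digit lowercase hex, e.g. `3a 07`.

[15+:17] err=87841 & 0x1ffff = 0x15721; word=0xab908000
[12+:3] ver=2 & 0x7 = 0x2; word=0xab90a000
[8+:4] slot=2 & 0xf = 0x2; word=0xab90a200
[0+:8] len=212 & 0xff = 0xd4; word=0xab90a2d4
word = 0xab90a2d4 → big-endian bytes:
  [0]=0xab  [1]=0x90  [2]=0xa2  [3]=0xd4

ab 90 a2 d4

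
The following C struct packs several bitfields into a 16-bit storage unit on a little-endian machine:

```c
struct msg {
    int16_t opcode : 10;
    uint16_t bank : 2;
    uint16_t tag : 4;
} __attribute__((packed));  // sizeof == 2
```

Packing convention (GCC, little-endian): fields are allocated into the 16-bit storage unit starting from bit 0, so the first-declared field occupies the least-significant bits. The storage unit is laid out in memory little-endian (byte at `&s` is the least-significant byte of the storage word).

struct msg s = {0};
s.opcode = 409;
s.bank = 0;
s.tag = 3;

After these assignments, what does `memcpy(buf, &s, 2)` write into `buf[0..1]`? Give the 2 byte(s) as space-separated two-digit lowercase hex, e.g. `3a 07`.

opcode (10b) val=409 bits=0x199 at bit 0: 0x0199
bank (2b) val=0 bits=0x0 at bit 10: 0x0199
tag (4b) val=3 bits=0x3 at bit 12: 0x3199
word = 0x3199 → little-endian bytes:
  [0]=0x99  [1]=0x31

99 31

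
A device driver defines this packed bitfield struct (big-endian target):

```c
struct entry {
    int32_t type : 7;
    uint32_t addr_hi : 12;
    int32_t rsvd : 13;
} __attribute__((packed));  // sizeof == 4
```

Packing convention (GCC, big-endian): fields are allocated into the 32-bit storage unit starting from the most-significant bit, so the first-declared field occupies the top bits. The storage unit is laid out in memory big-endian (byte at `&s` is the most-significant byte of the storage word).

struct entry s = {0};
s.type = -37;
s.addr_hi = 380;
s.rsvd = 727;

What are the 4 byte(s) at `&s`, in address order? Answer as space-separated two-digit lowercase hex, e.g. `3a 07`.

b6 2f 82 d7

type (7b) val=-37 bits=0x5b at bit 25: 0xb6000000
addr_hi (12b) val=380 bits=0x17c at bit 13: 0xb62f8000
rsvd (13b) val=727 bits=0x2d7 at bit 0: 0xb62f82d7
word = 0xb62f82d7 → big-endian bytes:
  [0]=0xb6  [1]=0x2f  [2]=0x82  [3]=0xd7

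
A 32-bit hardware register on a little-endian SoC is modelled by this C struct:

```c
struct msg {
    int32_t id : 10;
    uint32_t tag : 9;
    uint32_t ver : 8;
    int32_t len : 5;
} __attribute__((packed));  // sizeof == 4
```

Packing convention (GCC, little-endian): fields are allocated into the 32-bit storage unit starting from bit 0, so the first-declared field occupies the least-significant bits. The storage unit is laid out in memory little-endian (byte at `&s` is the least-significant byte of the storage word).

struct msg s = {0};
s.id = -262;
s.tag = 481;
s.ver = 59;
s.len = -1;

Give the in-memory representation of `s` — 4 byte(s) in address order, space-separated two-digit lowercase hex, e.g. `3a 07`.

[0+:10] id=-262 & 0x3ff = 0x2fa; word=0x000002fa
[10+:9] tag=481 & 0x1ff = 0x1e1; word=0x000786fa
[19+:8] ver=59 & 0xff = 0x3b; word=0x01df86fa
[27+:5] len=-1 & 0x1f = 0x1f; word=0xf9df86fa
word = 0xf9df86fa → little-endian bytes:
  [0]=0xfa  [1]=0x86  [2]=0xdf  [3]=0xf9

fa 86 df f9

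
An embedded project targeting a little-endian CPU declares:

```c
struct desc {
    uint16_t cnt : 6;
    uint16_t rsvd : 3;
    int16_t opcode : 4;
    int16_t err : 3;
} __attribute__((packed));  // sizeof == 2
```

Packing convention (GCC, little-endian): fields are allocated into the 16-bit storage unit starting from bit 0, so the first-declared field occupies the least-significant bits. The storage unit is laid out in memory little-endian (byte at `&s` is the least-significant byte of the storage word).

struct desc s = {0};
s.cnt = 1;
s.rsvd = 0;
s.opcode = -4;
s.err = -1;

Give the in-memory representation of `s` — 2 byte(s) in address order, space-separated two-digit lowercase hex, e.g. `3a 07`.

01 f8

[0+:6] cnt=1 & 0x3f = 0x1; word=0x0001
[6+:3] rsvd=0 & 0x7 = 0x0; word=0x0001
[9+:4] opcode=-4 & 0xf = 0xc; word=0x1801
[13+:3] err=-1 & 0x7 = 0x7; word=0xf801
word = 0xf801 → little-endian bytes:
  [0]=0x01  [1]=0xf8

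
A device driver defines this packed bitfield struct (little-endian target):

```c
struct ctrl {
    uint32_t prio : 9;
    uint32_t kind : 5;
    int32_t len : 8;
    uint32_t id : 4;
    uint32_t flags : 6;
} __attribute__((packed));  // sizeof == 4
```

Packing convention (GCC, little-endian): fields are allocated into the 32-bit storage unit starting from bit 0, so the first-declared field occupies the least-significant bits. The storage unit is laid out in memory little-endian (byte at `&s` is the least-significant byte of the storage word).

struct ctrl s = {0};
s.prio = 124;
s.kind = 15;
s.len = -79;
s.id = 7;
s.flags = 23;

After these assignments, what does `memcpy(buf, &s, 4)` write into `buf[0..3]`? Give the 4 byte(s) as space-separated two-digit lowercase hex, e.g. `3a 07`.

7c 5e ec 5d

prio (9b) val=124 bits=0x7c at bit 0: 0x0000007c
kind (5b) val=15 bits=0xf at bit 9: 0x00001e7c
len (8b) val=-79 bits=0xb1 at bit 14: 0x002c5e7c
id (4b) val=7 bits=0x7 at bit 22: 0x01ec5e7c
flags (6b) val=23 bits=0x17 at bit 26: 0x5dec5e7c
word = 0x5dec5e7c → little-endian bytes:
  [0]=0x7c  [1]=0x5e  [2]=0xec  [3]=0x5d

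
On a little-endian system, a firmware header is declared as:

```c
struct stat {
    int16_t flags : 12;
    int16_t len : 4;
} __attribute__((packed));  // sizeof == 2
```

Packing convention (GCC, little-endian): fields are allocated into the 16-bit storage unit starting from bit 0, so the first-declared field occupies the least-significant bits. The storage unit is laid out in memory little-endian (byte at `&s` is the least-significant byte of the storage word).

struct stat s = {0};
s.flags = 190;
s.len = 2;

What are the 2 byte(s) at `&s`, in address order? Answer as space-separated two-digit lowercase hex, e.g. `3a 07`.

flags:12 = 190 → 0xbe << 0 → word 0x00be
len:4 = 2 → 0x2 << 12 → word 0x20be
word = 0x20be → little-endian bytes:
  [0]=0xbe  [1]=0x20

be 20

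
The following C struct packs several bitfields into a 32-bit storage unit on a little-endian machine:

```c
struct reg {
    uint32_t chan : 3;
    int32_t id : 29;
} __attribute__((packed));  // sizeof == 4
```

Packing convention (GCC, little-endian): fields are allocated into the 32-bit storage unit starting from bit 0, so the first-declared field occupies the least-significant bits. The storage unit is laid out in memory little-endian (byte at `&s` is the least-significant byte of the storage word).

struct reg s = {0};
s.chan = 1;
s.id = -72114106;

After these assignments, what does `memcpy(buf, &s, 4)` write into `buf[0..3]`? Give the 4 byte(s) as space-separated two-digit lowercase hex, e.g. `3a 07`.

chan:3 = 1 → 0x1 << 0 → word 0x00000001
id:29 = -72114106 → 0x1bb3a046 << 3 → word 0xdd9d0231
word = 0xdd9d0231 → little-endian bytes:
  [0]=0x31  [1]=0x02  [2]=0x9d  [3]=0xdd

31 02 9d dd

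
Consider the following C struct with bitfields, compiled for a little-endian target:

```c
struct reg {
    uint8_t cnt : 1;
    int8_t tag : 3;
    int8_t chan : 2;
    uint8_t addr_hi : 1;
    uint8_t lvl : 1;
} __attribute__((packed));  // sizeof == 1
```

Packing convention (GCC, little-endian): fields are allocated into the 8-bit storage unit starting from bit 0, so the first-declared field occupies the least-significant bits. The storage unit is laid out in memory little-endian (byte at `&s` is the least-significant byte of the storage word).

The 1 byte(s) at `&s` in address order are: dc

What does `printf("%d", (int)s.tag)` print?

-2

[0]=0xdc (little-endian) → word 0xdc
cnt [0+:1] = (word>>0) & 0x1 = 0
tag [1+:3] = (word>>1) & 0x7 = 6  ←
chan [4+:2] = (word>>4) & 0x3 = 1
addr_hi [6+:1] = (word>>6) & 0x1 = 1
lvl [7+:1] = (word>>7) & 0x1 = 1
tag signed 3b, MSB=1: 6 - 8 = -2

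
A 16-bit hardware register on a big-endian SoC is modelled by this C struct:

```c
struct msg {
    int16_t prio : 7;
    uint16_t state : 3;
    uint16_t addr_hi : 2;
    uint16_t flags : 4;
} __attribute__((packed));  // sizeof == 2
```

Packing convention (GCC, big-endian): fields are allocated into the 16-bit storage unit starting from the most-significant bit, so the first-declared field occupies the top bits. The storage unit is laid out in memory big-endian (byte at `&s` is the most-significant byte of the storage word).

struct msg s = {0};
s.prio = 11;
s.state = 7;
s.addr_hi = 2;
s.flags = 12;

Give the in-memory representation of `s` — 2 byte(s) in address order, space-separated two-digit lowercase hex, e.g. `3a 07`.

prio (7b) val=11 bits=0xb at bit 9: 0x1600
state (3b) val=7 bits=0x7 at bit 6: 0x17c0
addr_hi (2b) val=2 bits=0x2 at bit 4: 0x17e0
flags (4b) val=12 bits=0xc at bit 0: 0x17ec
word = 0x17ec → big-endian bytes:
  [0]=0x17  [1]=0xec

17 ec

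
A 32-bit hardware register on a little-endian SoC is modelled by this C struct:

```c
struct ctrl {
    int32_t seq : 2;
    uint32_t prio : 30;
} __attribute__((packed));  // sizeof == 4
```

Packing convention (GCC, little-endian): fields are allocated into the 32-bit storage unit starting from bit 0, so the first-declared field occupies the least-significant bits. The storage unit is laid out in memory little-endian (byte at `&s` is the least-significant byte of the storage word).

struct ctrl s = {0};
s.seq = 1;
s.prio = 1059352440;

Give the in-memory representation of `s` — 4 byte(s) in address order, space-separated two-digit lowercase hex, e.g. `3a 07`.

e1 bd 91 fc

[0+:2] seq=1 & 0x3 = 0x1; word=0x00000001
[2+:30] prio=1059352440 & 0x3fffffff = 0x3f246f78; word=0xfc91bde1
word = 0xfc91bde1 → little-endian bytes:
  [0]=0xe1  [1]=0xbd  [2]=0x91  [3]=0xfc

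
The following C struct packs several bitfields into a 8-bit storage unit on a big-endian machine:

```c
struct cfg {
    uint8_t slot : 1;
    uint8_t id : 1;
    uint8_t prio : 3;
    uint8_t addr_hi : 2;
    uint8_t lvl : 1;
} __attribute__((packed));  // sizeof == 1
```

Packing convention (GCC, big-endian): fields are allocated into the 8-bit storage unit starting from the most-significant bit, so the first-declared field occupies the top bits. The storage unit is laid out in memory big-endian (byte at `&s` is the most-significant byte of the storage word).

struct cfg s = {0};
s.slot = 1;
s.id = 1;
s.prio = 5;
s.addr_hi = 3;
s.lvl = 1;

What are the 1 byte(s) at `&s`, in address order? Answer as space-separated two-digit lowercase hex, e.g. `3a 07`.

[7+:1] slot=1 & 0x1 = 0x1; word=0x80
[6+:1] id=1 & 0x1 = 0x1; word=0xc0
[3+:3] prio=5 & 0x7 = 0x5; word=0xe8
[1+:2] addr_hi=3 & 0x3 = 0x3; word=0xee
[0+:1] lvl=1 & 0x1 = 0x1; word=0xef
word = 0xef → big-endian bytes:
  [0]=0xef

ef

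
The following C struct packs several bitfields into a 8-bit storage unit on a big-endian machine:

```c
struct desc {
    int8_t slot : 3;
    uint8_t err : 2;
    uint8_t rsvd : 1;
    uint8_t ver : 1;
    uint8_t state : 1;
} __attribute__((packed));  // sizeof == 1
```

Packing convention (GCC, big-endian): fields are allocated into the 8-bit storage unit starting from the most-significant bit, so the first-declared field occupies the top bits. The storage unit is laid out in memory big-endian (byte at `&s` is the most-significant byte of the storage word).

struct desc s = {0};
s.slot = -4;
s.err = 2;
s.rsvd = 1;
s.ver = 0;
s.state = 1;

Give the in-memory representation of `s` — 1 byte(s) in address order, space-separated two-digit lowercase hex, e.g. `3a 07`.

95

slot (3b) val=-4 bits=0x4 at bit 5: 0x80
err (2b) val=2 bits=0x2 at bit 3: 0x90
rsvd (1b) val=1 bits=0x1 at bit 2: 0x94
ver (1b) val=0 bits=0x0 at bit 1: 0x94
state (1b) val=1 bits=0x1 at bit 0: 0x95
word = 0x95 → big-endian bytes:
  [0]=0x95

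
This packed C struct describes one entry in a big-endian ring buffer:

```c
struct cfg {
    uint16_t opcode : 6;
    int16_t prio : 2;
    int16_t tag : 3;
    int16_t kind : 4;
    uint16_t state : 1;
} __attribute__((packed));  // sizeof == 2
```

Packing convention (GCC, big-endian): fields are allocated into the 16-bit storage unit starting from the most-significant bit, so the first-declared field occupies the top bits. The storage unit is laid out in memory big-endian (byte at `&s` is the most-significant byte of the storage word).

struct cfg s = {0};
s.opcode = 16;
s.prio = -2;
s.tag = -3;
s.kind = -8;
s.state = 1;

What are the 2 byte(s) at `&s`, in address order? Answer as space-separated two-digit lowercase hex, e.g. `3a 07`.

42 b1

opcode (6b) val=16 bits=0x10 at bit 10: 0x4000
prio (2b) val=-2 bits=0x2 at bit 8: 0x4200
tag (3b) val=-3 bits=0x5 at bit 5: 0x42a0
kind (4b) val=-8 bits=0x8 at bit 1: 0x42b0
state (1b) val=1 bits=0x1 at bit 0: 0x42b1
word = 0x42b1 → big-endian bytes:
  [0]=0x42  [1]=0xb1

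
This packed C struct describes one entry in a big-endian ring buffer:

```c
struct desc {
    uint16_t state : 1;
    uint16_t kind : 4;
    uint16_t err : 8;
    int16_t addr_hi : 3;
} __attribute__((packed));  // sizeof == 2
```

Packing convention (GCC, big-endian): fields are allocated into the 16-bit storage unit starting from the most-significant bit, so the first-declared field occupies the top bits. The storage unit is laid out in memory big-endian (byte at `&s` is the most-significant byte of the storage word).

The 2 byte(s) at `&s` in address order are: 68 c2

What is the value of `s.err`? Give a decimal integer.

[0]=0x68 [1]=0xc2 (big-endian) → word 0x68c2
state [15+:1] = (word>>15) & 0x1 = 0
kind [11+:4] = (word>>11) & 0xf = 13
err [3+:8] = (word>>3) & 0xff = 24  ←
addr_hi [0+:3] = (word>>0) & 0x7 = 2

24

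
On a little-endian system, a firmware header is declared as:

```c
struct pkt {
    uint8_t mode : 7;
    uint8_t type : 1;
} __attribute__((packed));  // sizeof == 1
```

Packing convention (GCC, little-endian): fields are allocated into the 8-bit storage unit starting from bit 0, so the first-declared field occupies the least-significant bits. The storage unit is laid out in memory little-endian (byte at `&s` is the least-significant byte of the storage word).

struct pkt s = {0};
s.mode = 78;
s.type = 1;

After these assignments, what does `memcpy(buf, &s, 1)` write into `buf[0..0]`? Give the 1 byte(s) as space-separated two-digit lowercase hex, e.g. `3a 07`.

ce

mode:7 = 78 → 0x4e << 0 → word 0x4e
type:1 = 1 → 0x1 << 7 → word 0xce
word = 0xce → little-endian bytes:
  [0]=0xce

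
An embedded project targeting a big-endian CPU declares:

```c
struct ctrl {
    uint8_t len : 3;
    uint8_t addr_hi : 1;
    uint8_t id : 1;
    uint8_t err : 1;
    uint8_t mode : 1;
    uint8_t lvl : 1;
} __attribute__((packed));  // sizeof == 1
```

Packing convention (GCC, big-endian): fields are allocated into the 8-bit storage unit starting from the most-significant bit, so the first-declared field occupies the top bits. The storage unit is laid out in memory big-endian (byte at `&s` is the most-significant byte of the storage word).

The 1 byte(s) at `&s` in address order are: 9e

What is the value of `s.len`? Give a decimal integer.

[0]=0x9e (big-endian) → word 0x9e
len:3 @ bit 5 → (0x9e>>5)&0x7 = 0x4  ←
addr_hi:1 @ bit 4 → (0x9e>>4)&0x1 = 0x1
id:1 @ bit 3 → (0x9e>>3)&0x1 = 0x1
err:1 @ bit 2 → (0x9e>>2)&0x1 = 0x1
mode:1 @ bit 1 → (0x9e>>1)&0x1 = 0x1
lvl:1 @ bit 0 → (0x9e>>0)&0x1 = 0x0

4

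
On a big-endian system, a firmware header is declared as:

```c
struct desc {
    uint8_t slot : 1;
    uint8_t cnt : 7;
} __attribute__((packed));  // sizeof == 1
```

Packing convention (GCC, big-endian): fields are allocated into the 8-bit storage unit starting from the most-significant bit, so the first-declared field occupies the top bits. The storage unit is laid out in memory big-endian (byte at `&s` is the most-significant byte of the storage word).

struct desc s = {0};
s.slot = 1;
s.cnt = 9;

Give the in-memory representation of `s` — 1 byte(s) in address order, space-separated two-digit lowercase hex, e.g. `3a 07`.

89

[7+:1] slot=1 & 0x1 = 0x1; word=0x80
[0+:7] cnt=9 & 0x7f = 0x9; word=0x89
word = 0x89 → big-endian bytes:
  [0]=0x89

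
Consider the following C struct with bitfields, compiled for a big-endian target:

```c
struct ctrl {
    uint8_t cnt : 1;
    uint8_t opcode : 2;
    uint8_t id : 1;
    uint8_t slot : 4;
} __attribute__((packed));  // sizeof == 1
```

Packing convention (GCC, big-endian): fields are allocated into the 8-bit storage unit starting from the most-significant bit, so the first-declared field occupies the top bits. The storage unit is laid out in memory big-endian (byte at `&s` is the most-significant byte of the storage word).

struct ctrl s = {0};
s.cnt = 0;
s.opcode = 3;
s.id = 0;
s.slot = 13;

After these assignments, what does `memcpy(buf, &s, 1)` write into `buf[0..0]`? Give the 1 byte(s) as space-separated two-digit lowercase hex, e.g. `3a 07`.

6d

[7+:1] cnt=0 & 0x1 = 0x0; word=0x00
[5+:2] opcode=3 & 0x3 = 0x3; word=0x60
[4+:1] id=0 & 0x1 = 0x0; word=0x60
[0+:4] slot=13 & 0xf = 0xd; word=0x6d
word = 0x6d → big-endian bytes:
  [0]=0x6d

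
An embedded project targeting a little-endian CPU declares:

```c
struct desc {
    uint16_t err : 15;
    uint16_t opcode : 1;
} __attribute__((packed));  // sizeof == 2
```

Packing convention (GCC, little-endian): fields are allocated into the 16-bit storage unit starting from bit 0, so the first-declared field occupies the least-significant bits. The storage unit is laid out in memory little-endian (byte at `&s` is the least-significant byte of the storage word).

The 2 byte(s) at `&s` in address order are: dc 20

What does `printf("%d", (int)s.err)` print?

[0]=0xdc [1]=0x20 (little-endian) → word 0x20dc
err:15 @ bit 0 → (0x20dc>>0)&0x7fff = 0x20dc  ←
opcode:1 @ bit 15 → (0x20dc>>15)&0x1 = 0x0

8412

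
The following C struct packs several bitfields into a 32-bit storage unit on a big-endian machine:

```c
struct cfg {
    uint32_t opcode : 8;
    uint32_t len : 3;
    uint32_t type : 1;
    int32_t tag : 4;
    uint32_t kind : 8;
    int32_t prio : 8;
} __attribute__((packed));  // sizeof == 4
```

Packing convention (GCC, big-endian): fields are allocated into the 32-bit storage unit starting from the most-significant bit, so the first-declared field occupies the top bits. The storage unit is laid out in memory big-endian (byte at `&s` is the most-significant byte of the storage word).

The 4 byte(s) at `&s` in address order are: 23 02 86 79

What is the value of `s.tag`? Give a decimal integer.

[0]=0x23 [1]=0x02 [2]=0x86 [3]=0x79 (big-endian) → word 0x23028679
opcode:8 @ bit 24 → (0x23028679>>24)&0xff = 0x23
len:3 @ bit 21 → (0x23028679>>21)&0x7 = 0x0
type:1 @ bit 20 → (0x23028679>>20)&0x1 = 0x0
tag:4 @ bit 16 → (0x23028679>>16)&0xf = 0x2  ←
kind:8 @ bit 8 → (0x23028679>>8)&0xff = 0x86
prio:8 @ bit 0 → (0x23028679>>0)&0xff = 0x79
tag signed 4b, MSB=0: value = 2

2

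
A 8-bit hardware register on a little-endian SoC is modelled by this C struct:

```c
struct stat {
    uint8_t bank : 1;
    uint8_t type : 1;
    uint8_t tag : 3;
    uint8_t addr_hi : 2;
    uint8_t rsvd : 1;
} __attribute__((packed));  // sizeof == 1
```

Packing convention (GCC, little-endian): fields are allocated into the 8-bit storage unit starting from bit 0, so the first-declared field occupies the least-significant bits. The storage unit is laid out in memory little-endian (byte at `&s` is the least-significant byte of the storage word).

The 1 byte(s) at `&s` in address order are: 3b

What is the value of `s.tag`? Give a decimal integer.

6

[0]=0x3b (little-endian) → word 0x3b
bank:1 @ bit 0 → (0x3b>>0)&0x1 = 0x1
type:1 @ bit 1 → (0x3b>>1)&0x1 = 0x1
tag:3 @ bit 2 → (0x3b>>2)&0x7 = 0x6  ←
addr_hi:2 @ bit 5 → (0x3b>>5)&0x3 = 0x1
rsvd:1 @ bit 7 → (0x3b>>7)&0x1 = 0x0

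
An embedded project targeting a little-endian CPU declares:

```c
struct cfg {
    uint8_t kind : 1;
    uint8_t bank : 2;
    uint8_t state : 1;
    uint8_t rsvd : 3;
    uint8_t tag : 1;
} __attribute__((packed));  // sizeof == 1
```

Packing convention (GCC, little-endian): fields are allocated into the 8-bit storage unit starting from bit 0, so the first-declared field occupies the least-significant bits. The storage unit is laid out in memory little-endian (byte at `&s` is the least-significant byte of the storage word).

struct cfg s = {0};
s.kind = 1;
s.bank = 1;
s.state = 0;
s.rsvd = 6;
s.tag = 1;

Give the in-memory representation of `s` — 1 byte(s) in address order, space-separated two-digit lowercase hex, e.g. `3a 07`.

e3

kind (1b) val=1 bits=0x1 at bit 0: 0x01
bank (2b) val=1 bits=0x1 at bit 1: 0x03
state (1b) val=0 bits=0x0 at bit 3: 0x03
rsvd (3b) val=6 bits=0x6 at bit 4: 0x63
tag (1b) val=1 bits=0x1 at bit 7: 0xe3
word = 0xe3 → little-endian bytes:
  [0]=0xe3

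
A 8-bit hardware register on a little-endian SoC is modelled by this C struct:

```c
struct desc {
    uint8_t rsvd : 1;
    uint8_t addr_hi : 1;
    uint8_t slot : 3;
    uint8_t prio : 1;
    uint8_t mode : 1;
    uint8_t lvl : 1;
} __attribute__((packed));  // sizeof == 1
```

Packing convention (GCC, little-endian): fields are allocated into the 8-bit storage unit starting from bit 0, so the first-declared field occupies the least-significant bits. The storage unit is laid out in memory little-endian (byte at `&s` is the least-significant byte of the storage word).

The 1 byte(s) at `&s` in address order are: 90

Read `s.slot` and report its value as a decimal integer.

4

[0]=0x90 (little-endian) → word 0x90
rsvd:1 @ bit 0 → (0x90>>0)&0x1 = 0x0
addr_hi:1 @ bit 1 → (0x90>>1)&0x1 = 0x0
slot:3 @ bit 2 → (0x90>>2)&0x7 = 0x4  ←
prio:1 @ bit 5 → (0x90>>5)&0x1 = 0x0
mode:1 @ bit 6 → (0x90>>6)&0x1 = 0x0
lvl:1 @ bit 7 → (0x90>>7)&0x1 = 0x1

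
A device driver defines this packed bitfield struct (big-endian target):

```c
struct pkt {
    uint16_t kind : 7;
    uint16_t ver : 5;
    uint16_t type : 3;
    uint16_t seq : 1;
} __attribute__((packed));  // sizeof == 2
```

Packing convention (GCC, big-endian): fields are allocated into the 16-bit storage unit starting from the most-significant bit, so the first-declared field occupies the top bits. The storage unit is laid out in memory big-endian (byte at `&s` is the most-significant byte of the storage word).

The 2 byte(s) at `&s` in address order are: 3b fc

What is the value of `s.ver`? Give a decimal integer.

[0]=0x3b [1]=0xfc (big-endian) → word 0x3bfc
kind [9+:7] = (word>>9) & 0x7f = 29
ver [4+:5] = (word>>4) & 0x1f = 31  ←
type [1+:3] = (word>>1) & 0x7 = 6
seq [0+:1] = (word>>0) & 0x1 = 0

31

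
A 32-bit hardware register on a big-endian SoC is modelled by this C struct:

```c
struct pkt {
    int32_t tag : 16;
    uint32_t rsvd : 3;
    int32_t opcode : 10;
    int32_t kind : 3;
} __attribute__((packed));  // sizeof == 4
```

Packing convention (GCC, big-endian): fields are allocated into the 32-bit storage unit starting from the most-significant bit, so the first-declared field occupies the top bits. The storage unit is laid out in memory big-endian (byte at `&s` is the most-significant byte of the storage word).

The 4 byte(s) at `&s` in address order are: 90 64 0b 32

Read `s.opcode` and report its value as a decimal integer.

358

[0]=0x90 [1]=0x64 [2]=0x0b [3]=0x32 (big-endian) → word 0x90640b32
tag [16+:16] = (word>>16) & 0xffff = 36964
rsvd [13+:3] = (word>>13) & 0x7 = 0
opcode [3+:10] = (word>>3) & 0x3ff = 358  ←
kind [0+:3] = (word>>0) & 0x7 = 2
opcode signed 10b, MSB=0: value = 358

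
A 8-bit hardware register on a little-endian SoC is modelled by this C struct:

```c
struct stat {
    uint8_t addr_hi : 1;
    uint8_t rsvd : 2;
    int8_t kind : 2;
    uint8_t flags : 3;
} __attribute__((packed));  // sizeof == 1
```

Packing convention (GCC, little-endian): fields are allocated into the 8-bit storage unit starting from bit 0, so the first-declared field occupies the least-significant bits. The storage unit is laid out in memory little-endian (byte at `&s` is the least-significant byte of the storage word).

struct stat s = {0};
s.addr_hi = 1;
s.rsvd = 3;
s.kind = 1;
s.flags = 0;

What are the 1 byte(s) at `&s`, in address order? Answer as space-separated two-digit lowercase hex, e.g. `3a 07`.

addr_hi (1b) val=1 bits=0x1 at bit 0: 0x01
rsvd (2b) val=3 bits=0x3 at bit 1: 0x07
kind (2b) val=1 bits=0x1 at bit 3: 0x0f
flags (3b) val=0 bits=0x0 at bit 5: 0x0f
word = 0x0f → little-endian bytes:
  [0]=0x0f

0f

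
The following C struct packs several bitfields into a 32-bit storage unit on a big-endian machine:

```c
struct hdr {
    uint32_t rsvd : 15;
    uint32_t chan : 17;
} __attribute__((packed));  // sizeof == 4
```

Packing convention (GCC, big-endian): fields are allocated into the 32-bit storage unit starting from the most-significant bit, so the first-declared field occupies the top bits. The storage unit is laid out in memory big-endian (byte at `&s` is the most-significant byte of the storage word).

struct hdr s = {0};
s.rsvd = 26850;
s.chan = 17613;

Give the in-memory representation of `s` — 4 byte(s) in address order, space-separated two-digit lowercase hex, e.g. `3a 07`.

rsvd:15 = 26850 → 0x68e2 << 17 → word 0xd1c40000
chan:17 = 17613 → 0x44cd << 0 → word 0xd1c444cd
word = 0xd1c444cd → big-endian bytes:
  [0]=0xd1  [1]=0xc4  [2]=0x44  [3]=0xcd

d1 c4 44 cd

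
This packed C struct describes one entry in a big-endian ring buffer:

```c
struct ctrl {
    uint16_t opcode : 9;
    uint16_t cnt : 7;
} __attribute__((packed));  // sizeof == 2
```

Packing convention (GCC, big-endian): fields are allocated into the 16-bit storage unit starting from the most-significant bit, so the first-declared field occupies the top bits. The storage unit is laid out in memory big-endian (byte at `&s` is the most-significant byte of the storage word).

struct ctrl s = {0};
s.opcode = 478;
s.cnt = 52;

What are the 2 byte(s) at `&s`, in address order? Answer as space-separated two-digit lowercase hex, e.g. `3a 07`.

[7+:9] opcode=478 & 0x1ff = 0x1de; word=0xef00
[0+:7] cnt=52 & 0x7f = 0x34; word=0xef34
word = 0xef34 → big-endian bytes:
  [0]=0xef  [1]=0x34

ef 34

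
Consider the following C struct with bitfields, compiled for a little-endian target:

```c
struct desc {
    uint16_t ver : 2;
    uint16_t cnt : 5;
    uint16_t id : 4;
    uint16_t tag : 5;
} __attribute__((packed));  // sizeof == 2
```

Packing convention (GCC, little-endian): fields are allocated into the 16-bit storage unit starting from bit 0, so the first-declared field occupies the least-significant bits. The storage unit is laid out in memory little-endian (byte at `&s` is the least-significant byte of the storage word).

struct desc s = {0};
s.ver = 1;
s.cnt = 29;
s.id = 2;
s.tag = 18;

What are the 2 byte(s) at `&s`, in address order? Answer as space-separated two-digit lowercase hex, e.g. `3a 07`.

[0+:2] ver=1 & 0x3 = 0x1; word=0x0001
[2+:5] cnt=29 & 0x1f = 0x1d; word=0x0075
[7+:4] id=2 & 0xf = 0x2; word=0x0175
[11+:5] tag=18 & 0x1f = 0x12; word=0x9175
word = 0x9175 → little-endian bytes:
  [0]=0x75  [1]=0x91

75 91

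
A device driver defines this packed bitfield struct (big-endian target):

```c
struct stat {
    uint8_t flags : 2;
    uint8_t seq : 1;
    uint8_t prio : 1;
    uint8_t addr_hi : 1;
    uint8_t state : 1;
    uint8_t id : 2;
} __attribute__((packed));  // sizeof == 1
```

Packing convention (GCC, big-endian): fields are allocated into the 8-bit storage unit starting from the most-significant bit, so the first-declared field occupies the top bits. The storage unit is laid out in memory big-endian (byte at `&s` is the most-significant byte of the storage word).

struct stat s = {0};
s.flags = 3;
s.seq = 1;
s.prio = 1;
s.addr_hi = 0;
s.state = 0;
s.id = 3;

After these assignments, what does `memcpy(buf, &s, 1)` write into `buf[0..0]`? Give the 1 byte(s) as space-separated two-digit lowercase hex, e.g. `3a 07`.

f3

[6+:2] flags=3 & 0x3 = 0x3; word=0xc0
[5+:1] seq=1 & 0x1 = 0x1; word=0xe0
[4+:1] prio=1 & 0x1 = 0x1; word=0xf0
[3+:1] addr_hi=0 & 0x1 = 0x0; word=0xf0
[2+:1] state=0 & 0x1 = 0x0; word=0xf0
[0+:2] id=3 & 0x3 = 0x3; word=0xf3
word = 0xf3 → big-endian bytes:
  [0]=0xf3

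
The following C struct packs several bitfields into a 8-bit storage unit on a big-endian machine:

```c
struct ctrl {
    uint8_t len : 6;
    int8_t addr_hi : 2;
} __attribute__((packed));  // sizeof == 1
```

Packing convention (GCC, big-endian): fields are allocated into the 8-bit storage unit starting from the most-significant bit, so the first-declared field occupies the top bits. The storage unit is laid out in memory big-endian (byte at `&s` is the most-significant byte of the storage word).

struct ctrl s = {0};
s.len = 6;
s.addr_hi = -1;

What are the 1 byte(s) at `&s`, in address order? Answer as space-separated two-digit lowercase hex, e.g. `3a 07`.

1b

len (6b) val=6 bits=0x6 at bit 2: 0x18
addr_hi (2b) val=-1 bits=0x3 at bit 0: 0x1b
word = 0x1b → big-endian bytes:
  [0]=0x1b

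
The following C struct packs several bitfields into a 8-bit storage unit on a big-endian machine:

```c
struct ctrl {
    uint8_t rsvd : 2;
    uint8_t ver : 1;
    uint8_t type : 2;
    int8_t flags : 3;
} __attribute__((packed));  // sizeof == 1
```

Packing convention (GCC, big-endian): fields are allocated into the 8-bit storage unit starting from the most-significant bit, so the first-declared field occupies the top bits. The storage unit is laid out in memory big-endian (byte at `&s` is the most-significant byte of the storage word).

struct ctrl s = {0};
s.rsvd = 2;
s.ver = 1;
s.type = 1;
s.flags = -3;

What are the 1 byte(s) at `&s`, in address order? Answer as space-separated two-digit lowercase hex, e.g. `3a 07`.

ad

rsvd:2 = 2 → 0x2 << 6 → word 0x80
ver:1 = 1 → 0x1 << 5 → word 0xa0
type:2 = 1 → 0x1 << 3 → word 0xa8
flags:3 = -3 → 0x5 << 0 → word 0xad
word = 0xad → big-endian bytes:
  [0]=0xad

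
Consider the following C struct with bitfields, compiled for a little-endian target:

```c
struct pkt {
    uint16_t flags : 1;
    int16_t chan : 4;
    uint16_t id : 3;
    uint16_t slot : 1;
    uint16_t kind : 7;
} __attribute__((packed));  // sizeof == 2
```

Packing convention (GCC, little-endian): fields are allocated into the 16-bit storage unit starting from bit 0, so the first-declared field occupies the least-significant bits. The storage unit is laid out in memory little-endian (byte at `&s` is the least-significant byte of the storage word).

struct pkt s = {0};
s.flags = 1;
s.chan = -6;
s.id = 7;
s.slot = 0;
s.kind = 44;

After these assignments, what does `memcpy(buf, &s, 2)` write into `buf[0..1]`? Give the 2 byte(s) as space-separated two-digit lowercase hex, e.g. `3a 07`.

f5 58

flags (1b) val=1 bits=0x1 at bit 0: 0x0001
chan (4b) val=-6 bits=0xa at bit 1: 0x0015
id (3b) val=7 bits=0x7 at bit 5: 0x00f5
slot (1b) val=0 bits=0x0 at bit 8: 0x00f5
kind (7b) val=44 bits=0x2c at bit 9: 0x58f5
word = 0x58f5 → little-endian bytes:
  [0]=0xf5  [1]=0x58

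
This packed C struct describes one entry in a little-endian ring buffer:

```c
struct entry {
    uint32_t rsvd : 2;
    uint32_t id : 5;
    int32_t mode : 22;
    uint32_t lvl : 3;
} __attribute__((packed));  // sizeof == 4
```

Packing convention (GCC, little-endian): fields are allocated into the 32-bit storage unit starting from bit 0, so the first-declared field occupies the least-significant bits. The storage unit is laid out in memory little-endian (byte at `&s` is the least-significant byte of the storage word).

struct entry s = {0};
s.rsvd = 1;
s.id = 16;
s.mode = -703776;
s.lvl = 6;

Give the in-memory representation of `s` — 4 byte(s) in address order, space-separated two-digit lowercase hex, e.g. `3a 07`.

41 70 a1 da

rsvd:2 = 1 → 0x1 << 0 → word 0x00000001
id:5 = 16 → 0x10 << 2 → word 0x00000041
mode:22 = -703776 → 0x3542e0 << 7 → word 0x1aa17041
lvl:3 = 6 → 0x6 << 29 → word 0xdaa17041
word = 0xdaa17041 → little-endian bytes:
  [0]=0x41  [1]=0x70  [2]=0xa1  [3]=0xda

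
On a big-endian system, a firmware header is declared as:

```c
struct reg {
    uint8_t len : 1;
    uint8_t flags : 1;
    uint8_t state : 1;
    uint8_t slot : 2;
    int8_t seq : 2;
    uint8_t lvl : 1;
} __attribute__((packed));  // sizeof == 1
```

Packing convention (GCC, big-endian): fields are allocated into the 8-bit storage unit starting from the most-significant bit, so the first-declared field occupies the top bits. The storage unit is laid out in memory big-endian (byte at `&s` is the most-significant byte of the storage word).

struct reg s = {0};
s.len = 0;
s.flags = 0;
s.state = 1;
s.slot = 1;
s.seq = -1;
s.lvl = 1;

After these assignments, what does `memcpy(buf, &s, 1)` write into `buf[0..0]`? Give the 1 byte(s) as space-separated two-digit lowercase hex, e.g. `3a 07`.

2f

len:1 = 0 → 0x0 << 7 → word 0x00
flags:1 = 0 → 0x0 << 6 → word 0x00
state:1 = 1 → 0x1 << 5 → word 0x20
slot:2 = 1 → 0x1 << 3 → word 0x28
seq:2 = -1 → 0x3 << 1 → word 0x2e
lvl:1 = 1 → 0x1 << 0 → word 0x2f
word = 0x2f → big-endian bytes:
  [0]=0x2f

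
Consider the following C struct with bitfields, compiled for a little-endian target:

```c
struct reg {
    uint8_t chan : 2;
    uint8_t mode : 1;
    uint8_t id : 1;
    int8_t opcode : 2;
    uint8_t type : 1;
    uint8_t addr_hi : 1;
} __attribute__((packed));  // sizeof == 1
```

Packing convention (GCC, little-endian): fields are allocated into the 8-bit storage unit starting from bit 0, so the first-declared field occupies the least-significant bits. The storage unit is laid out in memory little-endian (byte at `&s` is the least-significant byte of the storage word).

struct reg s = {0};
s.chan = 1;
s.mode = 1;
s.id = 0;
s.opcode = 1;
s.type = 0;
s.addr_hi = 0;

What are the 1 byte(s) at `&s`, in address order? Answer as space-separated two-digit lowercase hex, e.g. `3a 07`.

chan:2 = 1 → 0x1 << 0 → word 0x01
mode:1 = 1 → 0x1 << 2 → word 0x05
id:1 = 0 → 0x0 << 3 → word 0x05
opcode:2 = 1 → 0x1 << 4 → word 0x15
type:1 = 0 → 0x0 << 6 → word 0x15
addr_hi:1 = 0 → 0x0 << 7 → word 0x15
word = 0x15 → little-endian bytes:
  [0]=0x15

15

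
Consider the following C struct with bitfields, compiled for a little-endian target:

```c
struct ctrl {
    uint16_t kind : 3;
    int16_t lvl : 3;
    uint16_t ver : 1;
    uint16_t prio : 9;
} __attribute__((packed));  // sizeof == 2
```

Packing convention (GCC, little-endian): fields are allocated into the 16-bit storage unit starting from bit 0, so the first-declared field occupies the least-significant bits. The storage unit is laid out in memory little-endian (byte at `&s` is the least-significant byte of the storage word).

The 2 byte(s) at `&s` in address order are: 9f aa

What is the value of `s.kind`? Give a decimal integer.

7

[0]=0x9f [1]=0xaa (little-endian) → word 0xaa9f
kind:3 @ bit 0 → (0xaa9f>>0)&0x7 = 0x7  ←
lvl:3 @ bit 3 → (0xaa9f>>3)&0x7 = 0x3
ver:1 @ bit 6 → (0xaa9f>>6)&0x1 = 0x0
prio:9 @ bit 7 → (0xaa9f>>7)&0x1ff = 0x155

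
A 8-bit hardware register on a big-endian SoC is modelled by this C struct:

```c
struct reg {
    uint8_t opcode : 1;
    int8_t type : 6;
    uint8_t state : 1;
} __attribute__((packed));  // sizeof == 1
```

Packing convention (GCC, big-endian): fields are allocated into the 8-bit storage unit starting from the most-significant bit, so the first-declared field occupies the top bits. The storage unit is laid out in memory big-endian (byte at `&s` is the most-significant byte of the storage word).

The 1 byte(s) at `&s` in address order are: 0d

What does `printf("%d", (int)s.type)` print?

[0]=0x0d (big-endian) → word 0x0d
opcode [7+:1] = (word>>7) & 0x1 = 0
type [1+:6] = (word>>1) & 0x3f = 6  ←
state [0+:1] = (word>>0) & 0x1 = 1
type signed 6b, MSB=0: value = 6

6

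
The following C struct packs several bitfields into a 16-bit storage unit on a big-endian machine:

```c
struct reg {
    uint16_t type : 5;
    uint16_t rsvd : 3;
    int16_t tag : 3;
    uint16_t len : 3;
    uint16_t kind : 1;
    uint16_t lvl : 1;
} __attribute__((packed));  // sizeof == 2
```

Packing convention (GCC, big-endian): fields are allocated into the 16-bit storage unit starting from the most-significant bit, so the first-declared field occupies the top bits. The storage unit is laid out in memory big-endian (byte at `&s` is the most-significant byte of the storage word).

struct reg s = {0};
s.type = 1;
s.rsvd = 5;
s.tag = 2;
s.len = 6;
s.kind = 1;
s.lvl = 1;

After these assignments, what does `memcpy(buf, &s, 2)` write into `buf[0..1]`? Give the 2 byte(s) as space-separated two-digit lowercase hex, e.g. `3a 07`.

type:5 = 1 → 0x1 << 11 → word 0x0800
rsvd:3 = 5 → 0x5 << 8 → word 0x0d00
tag:3 = 2 → 0x2 << 5 → word 0x0d40
len:3 = 6 → 0x6 << 2 → word 0x0d58
kind:1 = 1 → 0x1 << 1 → word 0x0d5a
lvl:1 = 1 → 0x1 << 0 → word 0x0d5b
word = 0x0d5b → big-endian bytes:
  [0]=0x0d  [1]=0x5b

0d 5b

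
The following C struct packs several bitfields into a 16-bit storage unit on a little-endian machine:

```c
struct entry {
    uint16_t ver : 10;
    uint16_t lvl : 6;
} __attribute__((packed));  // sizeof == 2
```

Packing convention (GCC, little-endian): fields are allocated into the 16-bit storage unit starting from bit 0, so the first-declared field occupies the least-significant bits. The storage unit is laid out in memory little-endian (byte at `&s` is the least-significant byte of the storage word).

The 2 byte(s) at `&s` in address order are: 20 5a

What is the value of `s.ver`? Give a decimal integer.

[0]=0x20 [1]=0x5a (little-endian) → word 0x5a20
ver [0+:10] = (word>>0) & 0x3ff = 544  ←
lvl [10+:6] = (word>>10) & 0x3f = 22

544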